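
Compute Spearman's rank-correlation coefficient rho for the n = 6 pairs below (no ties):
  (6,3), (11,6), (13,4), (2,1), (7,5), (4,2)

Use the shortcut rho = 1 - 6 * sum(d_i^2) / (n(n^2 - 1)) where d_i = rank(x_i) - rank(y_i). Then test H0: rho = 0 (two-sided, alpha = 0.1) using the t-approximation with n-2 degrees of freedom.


Step 1: Rank x and y separately (midranks; no ties here).
rank(x): 6->3, 11->5, 13->6, 2->1, 7->4, 4->2
rank(y): 3->3, 6->6, 4->4, 1->1, 5->5, 2->2
Step 2: d_i = R_x(i) - R_y(i); compute d_i^2.
  (3-3)^2=0, (5-6)^2=1, (6-4)^2=4, (1-1)^2=0, (4-5)^2=1, (2-2)^2=0
sum(d^2) = 6.
Step 3: rho = 1 - 6*6 / (6*(6^2 - 1)) = 1 - 36/210 = 0.828571.
Step 4: Under H0, t = rho * sqrt((n-2)/(1-rho^2)) = 2.9598 ~ t(4).
Step 5: Two-sided p-value from the t-distribution with 4 df = 0.041563.
Step 6: alpha = 0.1. reject H0.

rho = 0.8286, p = 0.041563, reject H0 at alpha = 0.1.


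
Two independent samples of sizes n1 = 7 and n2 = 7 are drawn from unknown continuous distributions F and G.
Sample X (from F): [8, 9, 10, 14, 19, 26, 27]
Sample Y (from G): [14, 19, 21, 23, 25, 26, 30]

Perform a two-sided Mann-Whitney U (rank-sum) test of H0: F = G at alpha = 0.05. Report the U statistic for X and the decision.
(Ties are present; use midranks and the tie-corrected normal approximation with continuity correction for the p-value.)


Step 1: Combine and sort all 14 observations; assign midranks.
sorted (value, group): (8,X), (9,X), (10,X), (14,X), (14,Y), (19,X), (19,Y), (21,Y), (23,Y), (25,Y), (26,X), (26,Y), (27,X), (30,Y)
ranks: 8->1, 9->2, 10->3, 14->4.5, 14->4.5, 19->6.5, 19->6.5, 21->8, 23->9, 25->10, 26->11.5, 26->11.5, 27->13, 30->14
Step 2: Rank sum for X: R1 = 1 + 2 + 3 + 4.5 + 6.5 + 11.5 + 13 = 41.5.
Step 3: U_X = R1 - n1(n1+1)/2 = 41.5 - 7*8/2 = 41.5 - 28 = 13.5.
       U_Y = n1*n2 - U_X = 49 - 13.5 = 35.5.
Step 4: Ties are present, so use the tie-corrected normal approximation (with continuity correction) for the p-value.
Step 5: p-value = 0.178275; compare to alpha = 0.05. fail to reject H0.

U_X = 13.5, p = 0.178275, fail to reject H0 at alpha = 0.05.


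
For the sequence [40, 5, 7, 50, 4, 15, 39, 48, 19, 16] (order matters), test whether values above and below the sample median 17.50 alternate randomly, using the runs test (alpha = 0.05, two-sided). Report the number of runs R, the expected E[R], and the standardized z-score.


Step 1: Compute median = 17.50; label A = above, B = below.
Labels in order: ABBABBAAAB  (n_A = 5, n_B = 5)
Step 2: Count runs R = 6.
Step 3: Under H0 (random ordering), E[R] = 2*n_A*n_B/(n_A+n_B) + 1 = 2*5*5/10 + 1 = 6.0000.
        Var[R] = 2*n_A*n_B*(2*n_A*n_B - n_A - n_B) / ((n_A+n_B)^2 * (n_A+n_B-1)) = 2000/900 = 2.2222.
        SD[R] = 1.4907.
Step 4: R = E[R], so z = 0 with no continuity correction.
Step 5: Two-sided p-value via normal approximation = 2*(1 - Phi(|z|)) = 1.000000.
Step 6: alpha = 0.05. fail to reject H0.

R = 6, z = 0.0000, p = 1.000000, fail to reject H0.


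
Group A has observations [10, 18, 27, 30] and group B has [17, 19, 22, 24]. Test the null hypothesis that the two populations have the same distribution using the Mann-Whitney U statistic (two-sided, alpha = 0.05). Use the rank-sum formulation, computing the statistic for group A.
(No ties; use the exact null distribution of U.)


Step 1: Combine and sort all 8 observations; assign midranks.
sorted (value, group): (10,X), (17,Y), (18,X), (19,Y), (22,Y), (24,Y), (27,X), (30,X)
ranks: 10->1, 17->2, 18->3, 19->4, 22->5, 24->6, 27->7, 30->8
Step 2: Rank sum for X: R1 = 1 + 3 + 7 + 8 = 19.
Step 3: U_X = R1 - n1(n1+1)/2 = 19 - 4*5/2 = 19 - 10 = 9.
       U_Y = n1*n2 - U_X = 16 - 9 = 7.
Step 4: No ties, so the exact null distribution of U (based on enumerating the C(8,4) = 70 equally likely rank assignments) gives the two-sided p-value.
Step 5: p-value = 0.885714; compare to alpha = 0.05. fail to reject H0.

U_X = 9, p = 0.885714, fail to reject H0 at alpha = 0.05.


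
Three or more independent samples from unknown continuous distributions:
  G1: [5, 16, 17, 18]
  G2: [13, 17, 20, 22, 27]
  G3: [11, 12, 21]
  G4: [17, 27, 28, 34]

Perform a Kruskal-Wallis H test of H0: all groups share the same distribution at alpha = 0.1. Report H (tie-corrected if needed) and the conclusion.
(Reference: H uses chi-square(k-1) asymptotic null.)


Step 1: Combine all N = 16 observations and assign midranks.
sorted (value, group, rank): (5,G1,1), (11,G3,2), (12,G3,3), (13,G2,4), (16,G1,5), (17,G1,7), (17,G2,7), (17,G4,7), (18,G1,9), (20,G2,10), (21,G3,11), (22,G2,12), (27,G2,13.5), (27,G4,13.5), (28,G4,15), (34,G4,16)
Step 2: Sum ranks within each group.
R_1 = 22 (n_1 = 4)
R_2 = 46.5 (n_2 = 5)
R_3 = 16 (n_3 = 3)
R_4 = 51.5 (n_4 = 4)
Step 3: H = 12/(N(N+1)) * sum(R_i^2/n_i) - 3(N+1)
     = 12/(16*17) * (22^2/4 + 46.5^2/5 + 16^2/3 + 51.5^2/4) - 3*17
     = 0.044118 * 1301.85 - 51
     = 6.434375.
Step 4: Ties present; correction factor C = 1 - 30/(16^3 - 16) = 0.992647. Corrected H = 6.434375 / 0.992647 = 6.482037.
Step 5: Under H0, H ~ chi^2(3); p-value = 0.090374.
Step 6: alpha = 0.1. reject H0.

H = 6.4820, df = 3, p = 0.090374, reject H0.


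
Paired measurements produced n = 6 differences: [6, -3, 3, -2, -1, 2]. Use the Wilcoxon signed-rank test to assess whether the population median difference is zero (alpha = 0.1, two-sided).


Step 1: Drop any zero differences (none here) and take |d_i|.
|d| = [6, 3, 3, 2, 1, 2]
Step 2: Midrank |d_i| (ties get averaged ranks).
ranks: |6|->6, |3|->4.5, |3|->4.5, |2|->2.5, |1|->1, |2|->2.5
Step 3: Attach original signs; sum ranks with positive sign and with negative sign.
W+ = 6 + 4.5 + 2.5 = 13
W- = 4.5 + 2.5 + 1 = 8
(Check: W+ + W- = 21 should equal n(n+1)/2 = 21.)
Step 4: Test statistic W = min(W+, W-) = 8.
Step 5: Ties in |d|, so use the tie-corrected normal approximation.
        E[W] = n(n+1)/4 = 6*7/4 = 10.5.
        Tie groups: |d|=2 (t=2), |d|=3 (t=2); sum(t^3 - t) = 12.
        Var[W] = n(n+1)(2n+1)/24 - sum(t^3-t)/48 = 546/24 - 12/48 = 22.5.
        z = (W - E[W]) / sqrt(Var[W]) = (8 - 10.5) / 4.7434 = -0.5270.
        Two-sided p = 2*Phi(z) = 0.598161.
Step 6: alpha = 0.1. fail to reject H0.

W+ = 13, W- = 8, W = min = 8, p = 0.598161, fail to reject H0.


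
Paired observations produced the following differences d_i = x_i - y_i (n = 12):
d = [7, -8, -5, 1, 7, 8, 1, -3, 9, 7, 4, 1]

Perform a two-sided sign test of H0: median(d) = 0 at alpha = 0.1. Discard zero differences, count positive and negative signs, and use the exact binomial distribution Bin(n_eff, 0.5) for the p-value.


Step 1: Discard zero differences. Original n = 12; n_eff = number of nonzero differences = 12.
Nonzero differences (with sign): +7, -8, -5, +1, +7, +8, +1, -3, +9, +7, +4, +1
Step 2: Count signs: positive = 9, negative = 3.
Step 3: Under H0: P(positive) = 0.5, so the number of positives S ~ Bin(12, 0.5).
Step 4: Two-sided exact p-value = sum of Bin(12,0.5) probabilities at or below the observed probability = 0.145996.
Step 5: alpha = 0.1. fail to reject H0.

n_eff = 12, pos = 9, neg = 3, p = 0.145996, fail to reject H0.


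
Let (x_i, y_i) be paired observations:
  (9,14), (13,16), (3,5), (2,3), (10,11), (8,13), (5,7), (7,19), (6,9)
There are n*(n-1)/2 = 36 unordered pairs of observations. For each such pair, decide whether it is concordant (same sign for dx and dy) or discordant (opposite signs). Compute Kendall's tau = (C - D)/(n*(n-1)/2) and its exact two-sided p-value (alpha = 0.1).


Step 1: Enumerate the 36 unordered pairs (i,j) with i<j and classify each by sign(x_j-x_i) * sign(y_j-y_i).
  (1,2):dx=+4,dy=+2->C; (1,3):dx=-6,dy=-9->C; (1,4):dx=-7,dy=-11->C; (1,5):dx=+1,dy=-3->D
  (1,6):dx=-1,dy=-1->C; (1,7):dx=-4,dy=-7->C; (1,8):dx=-2,dy=+5->D; (1,9):dx=-3,dy=-5->C
  (2,3):dx=-10,dy=-11->C; (2,4):dx=-11,dy=-13->C; (2,5):dx=-3,dy=-5->C; (2,6):dx=-5,dy=-3->C
  (2,7):dx=-8,dy=-9->C; (2,8):dx=-6,dy=+3->D; (2,9):dx=-7,dy=-7->C; (3,4):dx=-1,dy=-2->C
  (3,5):dx=+7,dy=+6->C; (3,6):dx=+5,dy=+8->C; (3,7):dx=+2,dy=+2->C; (3,8):dx=+4,dy=+14->C
  (3,9):dx=+3,dy=+4->C; (4,5):dx=+8,dy=+8->C; (4,6):dx=+6,dy=+10->C; (4,7):dx=+3,dy=+4->C
  (4,8):dx=+5,dy=+16->C; (4,9):dx=+4,dy=+6->C; (5,6):dx=-2,dy=+2->D; (5,7):dx=-5,dy=-4->C
  (5,8):dx=-3,dy=+8->D; (5,9):dx=-4,dy=-2->C; (6,7):dx=-3,dy=-6->C; (6,8):dx=-1,dy=+6->D
  (6,9):dx=-2,dy=-4->C; (7,8):dx=+2,dy=+12->C; (7,9):dx=+1,dy=+2->C; (8,9):dx=-1,dy=-10->C
Step 2: C = 30, D = 6, total pairs = 36.
Step 3: tau = (C - D)/(n(n-1)/2) = (30 - 6)/36 = 0.666667.
Step 4: Exact two-sided p-value (enumerate n! = 362880 permutations of y under H0): p = 0.012665.
Step 5: alpha = 0.1. reject H0.

tau_b = 0.6667 (C=30, D=6), p = 0.012665, reject H0.


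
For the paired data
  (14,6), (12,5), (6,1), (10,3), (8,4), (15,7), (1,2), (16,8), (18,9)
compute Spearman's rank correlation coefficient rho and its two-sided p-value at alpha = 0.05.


Step 1: Rank x and y separately (midranks; no ties here).
rank(x): 14->6, 12->5, 6->2, 10->4, 8->3, 15->7, 1->1, 16->8, 18->9
rank(y): 6->6, 5->5, 1->1, 3->3, 4->4, 7->7, 2->2, 8->8, 9->9
Step 2: d_i = R_x(i) - R_y(i); compute d_i^2.
  (6-6)^2=0, (5-5)^2=0, (2-1)^2=1, (4-3)^2=1, (3-4)^2=1, (7-7)^2=0, (1-2)^2=1, (8-8)^2=0, (9-9)^2=0
sum(d^2) = 4.
Step 3: rho = 1 - 6*4 / (9*(9^2 - 1)) = 1 - 24/720 = 0.966667.
Step 4: Under H0, t = rho * sqrt((n-2)/(1-rho^2)) = 9.9890 ~ t(7).
Step 5: Two-sided p-value from the t-distribution with 7 df = 0.000022.
Step 6: alpha = 0.05. reject H0.

rho = 0.9667, p = 0.000022, reject H0 at alpha = 0.05.


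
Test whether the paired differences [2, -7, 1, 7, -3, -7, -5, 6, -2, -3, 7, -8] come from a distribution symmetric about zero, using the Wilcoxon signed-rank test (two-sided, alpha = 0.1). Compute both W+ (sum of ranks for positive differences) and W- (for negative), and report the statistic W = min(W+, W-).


Step 1: Drop any zero differences (none here) and take |d_i|.
|d| = [2, 7, 1, 7, 3, 7, 5, 6, 2, 3, 7, 8]
Step 2: Midrank |d_i| (ties get averaged ranks).
ranks: |2|->2.5, |7|->9.5, |1|->1, |7|->9.5, |3|->4.5, |7|->9.5, |5|->6, |6|->7, |2|->2.5, |3|->4.5, |7|->9.5, |8|->12
Step 3: Attach original signs; sum ranks with positive sign and with negative sign.
W+ = 2.5 + 1 + 9.5 + 7 + 9.5 = 29.5
W- = 9.5 + 4.5 + 9.5 + 6 + 2.5 + 4.5 + 12 = 48.5
(Check: W+ + W- = 78 should equal n(n+1)/2 = 78.)
Step 4: Test statistic W = min(W+, W-) = 29.5.
Step 5: Ties in |d|, so use the tie-corrected normal approximation.
        E[W] = n(n+1)/4 = 12*13/4 = 39.
        Tie groups: |d|=2 (t=2), |d|=3 (t=2), |d|=7 (t=4); sum(t^3 - t) = 72.
        Var[W] = n(n+1)(2n+1)/24 - sum(t^3-t)/48 = 3900/24 - 72/48 = 161.
        z = (W - E[W]) / sqrt(Var[W]) = (29.5 - 39) / 12.6886 = -0.7487.
        Two-sided p = 2*Phi(z) = 0.454035.
Step 6: alpha = 0.1. fail to reject H0.

W+ = 29.5, W- = 48.5, W = min = 29.5, p = 0.454035, fail to reject H0.


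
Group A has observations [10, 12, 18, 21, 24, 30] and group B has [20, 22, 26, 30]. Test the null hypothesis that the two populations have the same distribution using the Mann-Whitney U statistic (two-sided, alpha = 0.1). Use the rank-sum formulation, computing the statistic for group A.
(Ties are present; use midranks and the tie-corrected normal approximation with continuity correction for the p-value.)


Step 1: Combine and sort all 10 observations; assign midranks.
sorted (value, group): (10,X), (12,X), (18,X), (20,Y), (21,X), (22,Y), (24,X), (26,Y), (30,X), (30,Y)
ranks: 10->1, 12->2, 18->3, 20->4, 21->5, 22->6, 24->7, 26->8, 30->9.5, 30->9.5
Step 2: Rank sum for X: R1 = 1 + 2 + 3 + 5 + 7 + 9.5 = 27.5.
Step 3: U_X = R1 - n1(n1+1)/2 = 27.5 - 6*7/2 = 27.5 - 21 = 6.5.
       U_Y = n1*n2 - U_X = 24 - 6.5 = 17.5.
Step 4: Ties are present, so use the tie-corrected normal approximation (with continuity correction) for the p-value.
Step 5: p-value = 0.284958; compare to alpha = 0.1. fail to reject H0.

U_X = 6.5, p = 0.284958, fail to reject H0 at alpha = 0.1.


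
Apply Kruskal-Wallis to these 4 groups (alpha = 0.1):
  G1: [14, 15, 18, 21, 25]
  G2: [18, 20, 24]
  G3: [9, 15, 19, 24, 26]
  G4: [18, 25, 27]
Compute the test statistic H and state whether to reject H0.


Step 1: Combine all N = 16 observations and assign midranks.
sorted (value, group, rank): (9,G3,1), (14,G1,2), (15,G1,3.5), (15,G3,3.5), (18,G1,6), (18,G2,6), (18,G4,6), (19,G3,8), (20,G2,9), (21,G1,10), (24,G2,11.5), (24,G3,11.5), (25,G1,13.5), (25,G4,13.5), (26,G3,15), (27,G4,16)
Step 2: Sum ranks within each group.
R_1 = 35 (n_1 = 5)
R_2 = 26.5 (n_2 = 3)
R_3 = 39 (n_3 = 5)
R_4 = 35.5 (n_4 = 3)
Step 3: H = 12/(N(N+1)) * sum(R_i^2/n_i) - 3(N+1)
     = 12/(16*17) * (35^2/5 + 26.5^2/3 + 39^2/5 + 35.5^2/3) - 3*17
     = 0.044118 * 1203.37 - 51
     = 2.089706.
Step 4: Ties present; correction factor C = 1 - 42/(16^3 - 16) = 0.989706. Corrected H = 2.089706 / 0.989706 = 2.111441.
Step 5: Under H0, H ~ chi^2(3); p-value = 0.549602.
Step 6: alpha = 0.1. fail to reject H0.

H = 2.1114, df = 3, p = 0.549602, fail to reject H0.


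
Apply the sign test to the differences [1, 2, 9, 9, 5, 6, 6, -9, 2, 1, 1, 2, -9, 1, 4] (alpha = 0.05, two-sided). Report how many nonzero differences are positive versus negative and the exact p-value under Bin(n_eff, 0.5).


Step 1: Discard zero differences. Original n = 15; n_eff = number of nonzero differences = 15.
Nonzero differences (with sign): +1, +2, +9, +9, +5, +6, +6, -9, +2, +1, +1, +2, -9, +1, +4
Step 2: Count signs: positive = 13, negative = 2.
Step 3: Under H0: P(positive) = 0.5, so the number of positives S ~ Bin(15, 0.5).
Step 4: Two-sided exact p-value = sum of Bin(15,0.5) probabilities at or below the observed probability = 0.007385.
Step 5: alpha = 0.05. reject H0.

n_eff = 15, pos = 13, neg = 2, p = 0.007385, reject H0.


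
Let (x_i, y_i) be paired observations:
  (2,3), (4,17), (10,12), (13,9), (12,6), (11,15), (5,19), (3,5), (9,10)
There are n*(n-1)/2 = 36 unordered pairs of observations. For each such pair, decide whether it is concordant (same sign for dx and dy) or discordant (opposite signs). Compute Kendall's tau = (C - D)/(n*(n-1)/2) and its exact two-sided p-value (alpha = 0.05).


Step 1: Enumerate the 36 unordered pairs (i,j) with i<j and classify each by sign(x_j-x_i) * sign(y_j-y_i).
  (1,2):dx=+2,dy=+14->C; (1,3):dx=+8,dy=+9->C; (1,4):dx=+11,dy=+6->C; (1,5):dx=+10,dy=+3->C
  (1,6):dx=+9,dy=+12->C; (1,7):dx=+3,dy=+16->C; (1,8):dx=+1,dy=+2->C; (1,9):dx=+7,dy=+7->C
  (2,3):dx=+6,dy=-5->D; (2,4):dx=+9,dy=-8->D; (2,5):dx=+8,dy=-11->D; (2,6):dx=+7,dy=-2->D
  (2,7):dx=+1,dy=+2->C; (2,8):dx=-1,dy=-12->C; (2,9):dx=+5,dy=-7->D; (3,4):dx=+3,dy=-3->D
  (3,5):dx=+2,dy=-6->D; (3,6):dx=+1,dy=+3->C; (3,7):dx=-5,dy=+7->D; (3,8):dx=-7,dy=-7->C
  (3,9):dx=-1,dy=-2->C; (4,5):dx=-1,dy=-3->C; (4,6):dx=-2,dy=+6->D; (4,7):dx=-8,dy=+10->D
  (4,8):dx=-10,dy=-4->C; (4,9):dx=-4,dy=+1->D; (5,6):dx=-1,dy=+9->D; (5,7):dx=-7,dy=+13->D
  (5,8):dx=-9,dy=-1->C; (5,9):dx=-3,dy=+4->D; (6,7):dx=-6,dy=+4->D; (6,8):dx=-8,dy=-10->C
  (6,9):dx=-2,dy=-5->C; (7,8):dx=-2,dy=-14->C; (7,9):dx=+4,dy=-9->D; (8,9):dx=+6,dy=+5->C
Step 2: C = 20, D = 16, total pairs = 36.
Step 3: tau = (C - D)/(n(n-1)/2) = (20 - 16)/36 = 0.111111.
Step 4: Exact two-sided p-value (enumerate n! = 362880 permutations of y under H0): p = 0.761414.
Step 5: alpha = 0.05. fail to reject H0.

tau_b = 0.1111 (C=20, D=16), p = 0.761414, fail to reject H0.


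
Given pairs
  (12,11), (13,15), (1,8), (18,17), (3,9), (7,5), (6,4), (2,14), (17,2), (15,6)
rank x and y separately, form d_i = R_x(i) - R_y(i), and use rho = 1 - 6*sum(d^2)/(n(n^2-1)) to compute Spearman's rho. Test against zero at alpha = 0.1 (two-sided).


Step 1: Rank x and y separately (midranks; no ties here).
rank(x): 12->6, 13->7, 1->1, 18->10, 3->3, 7->5, 6->4, 2->2, 17->9, 15->8
rank(y): 11->7, 15->9, 8->5, 17->10, 9->6, 5->3, 4->2, 14->8, 2->1, 6->4
Step 2: d_i = R_x(i) - R_y(i); compute d_i^2.
  (6-7)^2=1, (7-9)^2=4, (1-5)^2=16, (10-10)^2=0, (3-6)^2=9, (5-3)^2=4, (4-2)^2=4, (2-8)^2=36, (9-1)^2=64, (8-4)^2=16
sum(d^2) = 154.
Step 3: rho = 1 - 6*154 / (10*(10^2 - 1)) = 1 - 924/990 = 0.066667.
Step 4: Under H0, t = rho * sqrt((n-2)/(1-rho^2)) = 0.1890 ~ t(8).
Step 5: Two-sided p-value from the t-distribution with 8 df = 0.854813.
Step 6: alpha = 0.1. fail to reject H0.

rho = 0.0667, p = 0.854813, fail to reject H0 at alpha = 0.1.


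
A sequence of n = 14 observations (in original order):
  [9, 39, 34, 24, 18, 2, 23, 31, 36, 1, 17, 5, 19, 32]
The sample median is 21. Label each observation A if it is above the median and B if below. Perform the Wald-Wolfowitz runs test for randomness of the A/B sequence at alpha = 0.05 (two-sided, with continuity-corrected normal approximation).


Step 1: Compute median = 21; label A = above, B = below.
Labels in order: BAAABBAAABBBBA  (n_A = 7, n_B = 7)
Step 2: Count runs R = 6.
Step 3: Under H0 (random ordering), E[R] = 2*n_A*n_B/(n_A+n_B) + 1 = 2*7*7/14 + 1 = 8.0000.
        Var[R] = 2*n_A*n_B*(2*n_A*n_B - n_A - n_B) / ((n_A+n_B)^2 * (n_A+n_B-1)) = 8232/2548 = 3.2308.
        SD[R] = 1.7974.
Step 4: Continuity-corrected z = (R + 0.5 - E[R]) / SD[R] = (6 + 0.5 - 8.0000) / 1.7974 = -0.8345.
Step 5: Two-sided p-value via normal approximation = 2*(1 - Phi(|z|)) = 0.403986.
Step 6: alpha = 0.05. fail to reject H0.

R = 6, z = -0.8345, p = 0.403986, fail to reject H0.


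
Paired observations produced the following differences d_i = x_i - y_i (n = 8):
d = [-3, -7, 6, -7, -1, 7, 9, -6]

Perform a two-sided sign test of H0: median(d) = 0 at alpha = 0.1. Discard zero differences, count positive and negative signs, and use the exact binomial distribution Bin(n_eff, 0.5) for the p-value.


Step 1: Discard zero differences. Original n = 8; n_eff = number of nonzero differences = 8.
Nonzero differences (with sign): -3, -7, +6, -7, -1, +7, +9, -6
Step 2: Count signs: positive = 3, negative = 5.
Step 3: Under H0: P(positive) = 0.5, so the number of positives S ~ Bin(8, 0.5).
Step 4: Two-sided exact p-value = sum of Bin(8,0.5) probabilities at or below the observed probability = 0.726562.
Step 5: alpha = 0.1. fail to reject H0.

n_eff = 8, pos = 3, neg = 5, p = 0.726562, fail to reject H0.


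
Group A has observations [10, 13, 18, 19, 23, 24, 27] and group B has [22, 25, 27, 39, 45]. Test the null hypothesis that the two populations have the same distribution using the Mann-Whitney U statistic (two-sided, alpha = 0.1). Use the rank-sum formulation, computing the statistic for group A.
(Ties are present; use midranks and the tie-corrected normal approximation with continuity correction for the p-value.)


Step 1: Combine and sort all 12 observations; assign midranks.
sorted (value, group): (10,X), (13,X), (18,X), (19,X), (22,Y), (23,X), (24,X), (25,Y), (27,X), (27,Y), (39,Y), (45,Y)
ranks: 10->1, 13->2, 18->3, 19->4, 22->5, 23->6, 24->7, 25->8, 27->9.5, 27->9.5, 39->11, 45->12
Step 2: Rank sum for X: R1 = 1 + 2 + 3 + 4 + 6 + 7 + 9.5 = 32.5.
Step 3: U_X = R1 - n1(n1+1)/2 = 32.5 - 7*8/2 = 32.5 - 28 = 4.5.
       U_Y = n1*n2 - U_X = 35 - 4.5 = 30.5.
Step 4: Ties are present, so use the tie-corrected normal approximation (with continuity correction) for the p-value.
Step 5: p-value = 0.041997; compare to alpha = 0.1. reject H0.

U_X = 4.5, p = 0.041997, reject H0 at alpha = 0.1.


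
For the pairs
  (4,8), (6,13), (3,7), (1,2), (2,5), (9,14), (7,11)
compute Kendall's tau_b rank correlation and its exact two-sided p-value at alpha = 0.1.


Step 1: Enumerate the 21 unordered pairs (i,j) with i<j and classify each by sign(x_j-x_i) * sign(y_j-y_i).
  (1,2):dx=+2,dy=+5->C; (1,3):dx=-1,dy=-1->C; (1,4):dx=-3,dy=-6->C; (1,5):dx=-2,dy=-3->C
  (1,6):dx=+5,dy=+6->C; (1,7):dx=+3,dy=+3->C; (2,3):dx=-3,dy=-6->C; (2,4):dx=-5,dy=-11->C
  (2,5):dx=-4,dy=-8->C; (2,6):dx=+3,dy=+1->C; (2,7):dx=+1,dy=-2->D; (3,4):dx=-2,dy=-5->C
  (3,5):dx=-1,dy=-2->C; (3,6):dx=+6,dy=+7->C; (3,7):dx=+4,dy=+4->C; (4,5):dx=+1,dy=+3->C
  (4,6):dx=+8,dy=+12->C; (4,7):dx=+6,dy=+9->C; (5,6):dx=+7,dy=+9->C; (5,7):dx=+5,dy=+6->C
  (6,7):dx=-2,dy=-3->C
Step 2: C = 20, D = 1, total pairs = 21.
Step 3: tau = (C - D)/(n(n-1)/2) = (20 - 1)/21 = 0.904762.
Step 4: Exact two-sided p-value (enumerate n! = 5040 permutations of y under H0): p = 0.002778.
Step 5: alpha = 0.1. reject H0.

tau_b = 0.9048 (C=20, D=1), p = 0.002778, reject H0.


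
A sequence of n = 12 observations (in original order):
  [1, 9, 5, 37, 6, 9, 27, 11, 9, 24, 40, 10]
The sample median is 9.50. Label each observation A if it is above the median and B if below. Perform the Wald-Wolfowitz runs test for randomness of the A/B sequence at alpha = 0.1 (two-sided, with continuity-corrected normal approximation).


Step 1: Compute median = 9.50; label A = above, B = below.
Labels in order: BBBABBAABAAA  (n_A = 6, n_B = 6)
Step 2: Count runs R = 6.
Step 3: Under H0 (random ordering), E[R] = 2*n_A*n_B/(n_A+n_B) + 1 = 2*6*6/12 + 1 = 7.0000.
        Var[R] = 2*n_A*n_B*(2*n_A*n_B - n_A - n_B) / ((n_A+n_B)^2 * (n_A+n_B-1)) = 4320/1584 = 2.7273.
        SD[R] = 1.6514.
Step 4: Continuity-corrected z = (R + 0.5 - E[R]) / SD[R] = (6 + 0.5 - 7.0000) / 1.6514 = -0.3028.
Step 5: Two-sided p-value via normal approximation = 2*(1 - Phi(|z|)) = 0.762069.
Step 6: alpha = 0.1. fail to reject H0.

R = 6, z = -0.3028, p = 0.762069, fail to reject H0.


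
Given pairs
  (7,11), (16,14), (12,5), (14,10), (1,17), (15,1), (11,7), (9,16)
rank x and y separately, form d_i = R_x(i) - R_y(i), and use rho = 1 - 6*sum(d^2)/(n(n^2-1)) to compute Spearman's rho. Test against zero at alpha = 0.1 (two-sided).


Step 1: Rank x and y separately (midranks; no ties here).
rank(x): 7->2, 16->8, 12->5, 14->6, 1->1, 15->7, 11->4, 9->3
rank(y): 11->5, 14->6, 5->2, 10->4, 17->8, 1->1, 7->3, 16->7
Step 2: d_i = R_x(i) - R_y(i); compute d_i^2.
  (2-5)^2=9, (8-6)^2=4, (5-2)^2=9, (6-4)^2=4, (1-8)^2=49, (7-1)^2=36, (4-3)^2=1, (3-7)^2=16
sum(d^2) = 128.
Step 3: rho = 1 - 6*128 / (8*(8^2 - 1)) = 1 - 768/504 = -0.523810.
Step 4: Under H0, t = rho * sqrt((n-2)/(1-rho^2)) = -1.5062 ~ t(6).
Step 5: Two-sided p-value from the t-distribution with 6 df = 0.182721.
Step 6: alpha = 0.1. fail to reject H0.

rho = -0.5238, p = 0.182721, fail to reject H0 at alpha = 0.1.


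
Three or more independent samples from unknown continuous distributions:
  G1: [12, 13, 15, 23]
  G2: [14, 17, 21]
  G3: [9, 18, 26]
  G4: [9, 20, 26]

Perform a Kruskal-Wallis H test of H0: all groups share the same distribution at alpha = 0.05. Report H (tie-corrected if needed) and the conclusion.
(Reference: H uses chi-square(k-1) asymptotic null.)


Step 1: Combine all N = 13 observations and assign midranks.
sorted (value, group, rank): (9,G3,1.5), (9,G4,1.5), (12,G1,3), (13,G1,4), (14,G2,5), (15,G1,6), (17,G2,7), (18,G3,8), (20,G4,9), (21,G2,10), (23,G1,11), (26,G3,12.5), (26,G4,12.5)
Step 2: Sum ranks within each group.
R_1 = 24 (n_1 = 4)
R_2 = 22 (n_2 = 3)
R_3 = 22 (n_3 = 3)
R_4 = 23 (n_4 = 3)
Step 3: H = 12/(N(N+1)) * sum(R_i^2/n_i) - 3(N+1)
     = 12/(13*14) * (24^2/4 + 22^2/3 + 22^2/3 + 23^2/3) - 3*14
     = 0.065934 * 643 - 42
     = 0.395604.
Step 4: Ties present; correction factor C = 1 - 12/(13^3 - 13) = 0.994505. Corrected H = 0.395604 / 0.994505 = 0.397790.
Step 5: Under H0, H ~ chi^2(3); p-value = 0.940699.
Step 6: alpha = 0.05. fail to reject H0.

H = 0.3978, df = 3, p = 0.940699, fail to reject H0.


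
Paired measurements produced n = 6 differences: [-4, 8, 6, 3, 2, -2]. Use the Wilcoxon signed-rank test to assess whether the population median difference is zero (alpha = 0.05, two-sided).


Step 1: Drop any zero differences (none here) and take |d_i|.
|d| = [4, 8, 6, 3, 2, 2]
Step 2: Midrank |d_i| (ties get averaged ranks).
ranks: |4|->4, |8|->6, |6|->5, |3|->3, |2|->1.5, |2|->1.5
Step 3: Attach original signs; sum ranks with positive sign and with negative sign.
W+ = 6 + 5 + 3 + 1.5 = 15.5
W- = 4 + 1.5 = 5.5
(Check: W+ + W- = 21 should equal n(n+1)/2 = 21.)
Step 4: Test statistic W = min(W+, W-) = 5.5.
Step 5: Ties in |d|, so use the tie-corrected normal approximation.
        E[W] = n(n+1)/4 = 6*7/4 = 10.5.
        Tie groups: |d|=2 (t=2); sum(t^3 - t) = 6.
        Var[W] = n(n+1)(2n+1)/24 - sum(t^3-t)/48 = 546/24 - 6/48 = 22.625.
        z = (W - E[W]) / sqrt(Var[W]) = (5.5 - 10.5) / 4.7566 = -1.0512.
        Two-sided p = 2*Phi(z) = 0.293177.
Step 6: alpha = 0.05. fail to reject H0.

W+ = 15.5, W- = 5.5, W = min = 5.5, p = 0.293177, fail to reject H0.


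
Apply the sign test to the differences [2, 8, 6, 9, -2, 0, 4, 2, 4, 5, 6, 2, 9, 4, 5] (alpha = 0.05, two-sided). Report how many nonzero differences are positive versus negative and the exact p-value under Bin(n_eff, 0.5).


Step 1: Discard zero differences. Original n = 15; n_eff = number of nonzero differences = 14.
Nonzero differences (with sign): +2, +8, +6, +9, -2, +4, +2, +4, +5, +6, +2, +9, +4, +5
Step 2: Count signs: positive = 13, negative = 1.
Step 3: Under H0: P(positive) = 0.5, so the number of positives S ~ Bin(14, 0.5).
Step 4: Two-sided exact p-value = sum of Bin(14,0.5) probabilities at or below the observed probability = 0.001831.
Step 5: alpha = 0.05. reject H0.

n_eff = 14, pos = 13, neg = 1, p = 0.001831, reject H0.


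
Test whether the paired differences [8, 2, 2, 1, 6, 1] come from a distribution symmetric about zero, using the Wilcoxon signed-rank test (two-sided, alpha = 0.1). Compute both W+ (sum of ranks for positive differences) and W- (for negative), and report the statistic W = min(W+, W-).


Step 1: Drop any zero differences (none here) and take |d_i|.
|d| = [8, 2, 2, 1, 6, 1]
Step 2: Midrank |d_i| (ties get averaged ranks).
ranks: |8|->6, |2|->3.5, |2|->3.5, |1|->1.5, |6|->5, |1|->1.5
Step 3: Attach original signs; sum ranks with positive sign and with negative sign.
W+ = 6 + 3.5 + 3.5 + 1.5 + 5 + 1.5 = 21
W- = 0 = 0
(Check: W+ + W- = 21 should equal n(n+1)/2 = 21.)
Step 4: Test statistic W = min(W+, W-) = 0.
Step 5: Ties in |d|, so use the tie-corrected normal approximation.
        E[W] = n(n+1)/4 = 6*7/4 = 10.5.
        Tie groups: |d|=1 (t=2), |d|=2 (t=2); sum(t^3 - t) = 12.
        Var[W] = n(n+1)(2n+1)/24 - sum(t^3-t)/48 = 546/24 - 12/48 = 22.5.
        z = (W - E[W]) / sqrt(Var[W]) = (0 - 10.5) / 4.7434 = -2.2136.
        Two-sided p = 2*Phi(z) = 0.026857.
Step 6: alpha = 0.1. reject H0.

W+ = 21, W- = 0, W = min = 0, p = 0.026857, reject H0.


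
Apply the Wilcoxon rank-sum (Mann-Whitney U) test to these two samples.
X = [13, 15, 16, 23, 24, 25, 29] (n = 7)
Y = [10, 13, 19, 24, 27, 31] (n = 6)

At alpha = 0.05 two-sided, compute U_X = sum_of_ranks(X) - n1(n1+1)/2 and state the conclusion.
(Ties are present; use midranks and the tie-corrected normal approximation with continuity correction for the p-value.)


Step 1: Combine and sort all 13 observations; assign midranks.
sorted (value, group): (10,Y), (13,X), (13,Y), (15,X), (16,X), (19,Y), (23,X), (24,X), (24,Y), (25,X), (27,Y), (29,X), (31,Y)
ranks: 10->1, 13->2.5, 13->2.5, 15->4, 16->5, 19->6, 23->7, 24->8.5, 24->8.5, 25->10, 27->11, 29->12, 31->13
Step 2: Rank sum for X: R1 = 2.5 + 4 + 5 + 7 + 8.5 + 10 + 12 = 49.
Step 3: U_X = R1 - n1(n1+1)/2 = 49 - 7*8/2 = 49 - 28 = 21.
       U_Y = n1*n2 - U_X = 42 - 21 = 21.
Step 4: Ties are present, so use the tie-corrected normal approximation (with continuity correction) for the p-value.
Step 5: p-value = 1.000000; compare to alpha = 0.05. fail to reject H0.

U_X = 21, p = 1.000000, fail to reject H0 at alpha = 0.05.


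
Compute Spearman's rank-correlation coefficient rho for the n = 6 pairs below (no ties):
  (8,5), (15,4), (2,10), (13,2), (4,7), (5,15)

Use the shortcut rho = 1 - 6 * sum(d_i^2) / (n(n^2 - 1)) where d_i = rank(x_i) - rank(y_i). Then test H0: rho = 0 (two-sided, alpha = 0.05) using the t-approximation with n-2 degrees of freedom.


Step 1: Rank x and y separately (midranks; no ties here).
rank(x): 8->4, 15->6, 2->1, 13->5, 4->2, 5->3
rank(y): 5->3, 4->2, 10->5, 2->1, 7->4, 15->6
Step 2: d_i = R_x(i) - R_y(i); compute d_i^2.
  (4-3)^2=1, (6-2)^2=16, (1-5)^2=16, (5-1)^2=16, (2-4)^2=4, (3-6)^2=9
sum(d^2) = 62.
Step 3: rho = 1 - 6*62 / (6*(6^2 - 1)) = 1 - 372/210 = -0.771429.
Step 4: Under H0, t = rho * sqrt((n-2)/(1-rho^2)) = -2.4247 ~ t(4).
Step 5: Two-sided p-value from the t-distribution with 4 df = 0.072397.
Step 6: alpha = 0.05. fail to reject H0.

rho = -0.7714, p = 0.072397, fail to reject H0 at alpha = 0.05.


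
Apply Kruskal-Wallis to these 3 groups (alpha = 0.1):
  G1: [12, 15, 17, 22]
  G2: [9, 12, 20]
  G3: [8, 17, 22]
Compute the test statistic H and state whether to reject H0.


Step 1: Combine all N = 10 observations and assign midranks.
sorted (value, group, rank): (8,G3,1), (9,G2,2), (12,G1,3.5), (12,G2,3.5), (15,G1,5), (17,G1,6.5), (17,G3,6.5), (20,G2,8), (22,G1,9.5), (22,G3,9.5)
Step 2: Sum ranks within each group.
R_1 = 24.5 (n_1 = 4)
R_2 = 13.5 (n_2 = 3)
R_3 = 17 (n_3 = 3)
Step 3: H = 12/(N(N+1)) * sum(R_i^2/n_i) - 3(N+1)
     = 12/(10*11) * (24.5^2/4 + 13.5^2/3 + 17^2/3) - 3*11
     = 0.109091 * 307.146 - 33
     = 0.506818.
Step 4: Ties present; correction factor C = 1 - 18/(10^3 - 10) = 0.981818. Corrected H = 0.506818 / 0.981818 = 0.516204.
Step 5: Under H0, H ~ chi^2(2); p-value = 0.772517.
Step 6: alpha = 0.1. fail to reject H0.

H = 0.5162, df = 2, p = 0.772517, fail to reject H0.


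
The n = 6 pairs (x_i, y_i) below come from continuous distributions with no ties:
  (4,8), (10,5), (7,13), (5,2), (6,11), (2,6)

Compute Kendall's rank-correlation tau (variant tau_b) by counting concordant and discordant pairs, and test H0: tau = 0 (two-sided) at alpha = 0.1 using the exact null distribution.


Step 1: Enumerate the 15 unordered pairs (i,j) with i<j and classify each by sign(x_j-x_i) * sign(y_j-y_i).
  (1,2):dx=+6,dy=-3->D; (1,3):dx=+3,dy=+5->C; (1,4):dx=+1,dy=-6->D; (1,5):dx=+2,dy=+3->C
  (1,6):dx=-2,dy=-2->C; (2,3):dx=-3,dy=+8->D; (2,4):dx=-5,dy=-3->C; (2,5):dx=-4,dy=+6->D
  (2,6):dx=-8,dy=+1->D; (3,4):dx=-2,dy=-11->C; (3,5):dx=-1,dy=-2->C; (3,6):dx=-5,dy=-7->C
  (4,5):dx=+1,dy=+9->C; (4,6):dx=-3,dy=+4->D; (5,6):dx=-4,dy=-5->C
Step 2: C = 9, D = 6, total pairs = 15.
Step 3: tau = (C - D)/(n(n-1)/2) = (9 - 6)/15 = 0.200000.
Step 4: Exact two-sided p-value (enumerate n! = 720 permutations of y under H0): p = 0.719444.
Step 5: alpha = 0.1. fail to reject H0.

tau_b = 0.2000 (C=9, D=6), p = 0.719444, fail to reject H0.


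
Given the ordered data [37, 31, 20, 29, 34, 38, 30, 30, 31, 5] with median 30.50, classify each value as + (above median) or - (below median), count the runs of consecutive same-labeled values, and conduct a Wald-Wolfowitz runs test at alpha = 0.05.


Step 1: Compute median = 30.50; label A = above, B = below.
Labels in order: AABBAABBAB  (n_A = 5, n_B = 5)
Step 2: Count runs R = 6.
Step 3: Under H0 (random ordering), E[R] = 2*n_A*n_B/(n_A+n_B) + 1 = 2*5*5/10 + 1 = 6.0000.
        Var[R] = 2*n_A*n_B*(2*n_A*n_B - n_A - n_B) / ((n_A+n_B)^2 * (n_A+n_B-1)) = 2000/900 = 2.2222.
        SD[R] = 1.4907.
Step 4: R = E[R], so z = 0 with no continuity correction.
Step 5: Two-sided p-value via normal approximation = 2*(1 - Phi(|z|)) = 1.000000.
Step 6: alpha = 0.05. fail to reject H0.

R = 6, z = 0.0000, p = 1.000000, fail to reject H0.


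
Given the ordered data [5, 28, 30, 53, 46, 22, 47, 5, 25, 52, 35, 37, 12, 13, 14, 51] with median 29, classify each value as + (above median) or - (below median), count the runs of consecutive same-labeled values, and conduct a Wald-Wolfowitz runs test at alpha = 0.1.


Step 1: Compute median = 29; label A = above, B = below.
Labels in order: BBAAABABBAAABBBA  (n_A = 8, n_B = 8)
Step 2: Count runs R = 8.
Step 3: Under H0 (random ordering), E[R] = 2*n_A*n_B/(n_A+n_B) + 1 = 2*8*8/16 + 1 = 9.0000.
        Var[R] = 2*n_A*n_B*(2*n_A*n_B - n_A - n_B) / ((n_A+n_B)^2 * (n_A+n_B-1)) = 14336/3840 = 3.7333.
        SD[R] = 1.9322.
Step 4: Continuity-corrected z = (R + 0.5 - E[R]) / SD[R] = (8 + 0.5 - 9.0000) / 1.9322 = -0.2588.
Step 5: Two-sided p-value via normal approximation = 2*(1 - Phi(|z|)) = 0.795809.
Step 6: alpha = 0.1. fail to reject H0.

R = 8, z = -0.2588, p = 0.795809, fail to reject H0.


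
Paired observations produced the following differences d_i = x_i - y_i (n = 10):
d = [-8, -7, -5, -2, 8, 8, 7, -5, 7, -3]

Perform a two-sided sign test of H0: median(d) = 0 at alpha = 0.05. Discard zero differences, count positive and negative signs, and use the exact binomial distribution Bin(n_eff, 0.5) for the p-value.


Step 1: Discard zero differences. Original n = 10; n_eff = number of nonzero differences = 10.
Nonzero differences (with sign): -8, -7, -5, -2, +8, +8, +7, -5, +7, -3
Step 2: Count signs: positive = 4, negative = 6.
Step 3: Under H0: P(positive) = 0.5, so the number of positives S ~ Bin(10, 0.5).
Step 4: Two-sided exact p-value = sum of Bin(10,0.5) probabilities at or below the observed probability = 0.753906.
Step 5: alpha = 0.05. fail to reject H0.

n_eff = 10, pos = 4, neg = 6, p = 0.753906, fail to reject H0.


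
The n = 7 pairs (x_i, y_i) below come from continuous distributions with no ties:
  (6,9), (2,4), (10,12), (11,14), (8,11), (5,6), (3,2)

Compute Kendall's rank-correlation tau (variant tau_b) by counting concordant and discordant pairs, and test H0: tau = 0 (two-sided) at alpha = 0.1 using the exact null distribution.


Step 1: Enumerate the 21 unordered pairs (i,j) with i<j and classify each by sign(x_j-x_i) * sign(y_j-y_i).
  (1,2):dx=-4,dy=-5->C; (1,3):dx=+4,dy=+3->C; (1,4):dx=+5,dy=+5->C; (1,5):dx=+2,dy=+2->C
  (1,6):dx=-1,dy=-3->C; (1,7):dx=-3,dy=-7->C; (2,3):dx=+8,dy=+8->C; (2,4):dx=+9,dy=+10->C
  (2,5):dx=+6,dy=+7->C; (2,6):dx=+3,dy=+2->C; (2,7):dx=+1,dy=-2->D; (3,4):dx=+1,dy=+2->C
  (3,5):dx=-2,dy=-1->C; (3,6):dx=-5,dy=-6->C; (3,7):dx=-7,dy=-10->C; (4,5):dx=-3,dy=-3->C
  (4,6):dx=-6,dy=-8->C; (4,7):dx=-8,dy=-12->C; (5,6):dx=-3,dy=-5->C; (5,7):dx=-5,dy=-9->C
  (6,7):dx=-2,dy=-4->C
Step 2: C = 20, D = 1, total pairs = 21.
Step 3: tau = (C - D)/(n(n-1)/2) = (20 - 1)/21 = 0.904762.
Step 4: Exact two-sided p-value (enumerate n! = 5040 permutations of y under H0): p = 0.002778.
Step 5: alpha = 0.1. reject H0.

tau_b = 0.9048 (C=20, D=1), p = 0.002778, reject H0.


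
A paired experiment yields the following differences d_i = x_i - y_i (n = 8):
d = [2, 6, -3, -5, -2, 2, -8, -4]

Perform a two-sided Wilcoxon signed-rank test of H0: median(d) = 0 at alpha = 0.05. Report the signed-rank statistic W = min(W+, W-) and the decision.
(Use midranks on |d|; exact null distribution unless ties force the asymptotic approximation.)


Step 1: Drop any zero differences (none here) and take |d_i|.
|d| = [2, 6, 3, 5, 2, 2, 8, 4]
Step 2: Midrank |d_i| (ties get averaged ranks).
ranks: |2|->2, |6|->7, |3|->4, |5|->6, |2|->2, |2|->2, |8|->8, |4|->5
Step 3: Attach original signs; sum ranks with positive sign and with negative sign.
W+ = 2 + 7 + 2 = 11
W- = 4 + 6 + 2 + 8 + 5 = 25
(Check: W+ + W- = 36 should equal n(n+1)/2 = 36.)
Step 4: Test statistic W = min(W+, W-) = 11.
Step 5: Ties in |d|, so use the tie-corrected normal approximation.
        E[W] = n(n+1)/4 = 8*9/4 = 18.
        Tie groups: |d|=2 (t=3); sum(t^3 - t) = 24.
        Var[W] = n(n+1)(2n+1)/24 - sum(t^3-t)/48 = 1224/24 - 24/48 = 50.5.
        z = (W - E[W]) / sqrt(Var[W]) = (11 - 18) / 7.1063 = -0.9850.
        Two-sided p = 2*Phi(z) = 0.324606.
Step 6: alpha = 0.05. fail to reject H0.

W+ = 11, W- = 25, W = min = 11, p = 0.324606, fail to reject H0.


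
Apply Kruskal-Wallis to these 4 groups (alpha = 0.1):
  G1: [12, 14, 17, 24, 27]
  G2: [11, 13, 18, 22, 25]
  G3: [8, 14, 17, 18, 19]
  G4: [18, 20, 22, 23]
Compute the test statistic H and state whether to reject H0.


Step 1: Combine all N = 19 observations and assign midranks.
sorted (value, group, rank): (8,G3,1), (11,G2,2), (12,G1,3), (13,G2,4), (14,G1,5.5), (14,G3,5.5), (17,G1,7.5), (17,G3,7.5), (18,G2,10), (18,G3,10), (18,G4,10), (19,G3,12), (20,G4,13), (22,G2,14.5), (22,G4,14.5), (23,G4,16), (24,G1,17), (25,G2,18), (27,G1,19)
Step 2: Sum ranks within each group.
R_1 = 52 (n_1 = 5)
R_2 = 48.5 (n_2 = 5)
R_3 = 36 (n_3 = 5)
R_4 = 53.5 (n_4 = 4)
Step 3: H = 12/(N(N+1)) * sum(R_i^2/n_i) - 3(N+1)
     = 12/(19*20) * (52^2/5 + 48.5^2/5 + 36^2/5 + 53.5^2/4) - 3*20
     = 0.031579 * 1986.01 - 60
     = 2.716184.
Step 4: Ties present; correction factor C = 1 - 42/(19^3 - 19) = 0.993860. Corrected H = 2.716184 / 0.993860 = 2.732966.
Step 5: Under H0, H ~ chi^2(3); p-value = 0.434654.
Step 6: alpha = 0.1. fail to reject H0.

H = 2.7330, df = 3, p = 0.434654, fail to reject H0.


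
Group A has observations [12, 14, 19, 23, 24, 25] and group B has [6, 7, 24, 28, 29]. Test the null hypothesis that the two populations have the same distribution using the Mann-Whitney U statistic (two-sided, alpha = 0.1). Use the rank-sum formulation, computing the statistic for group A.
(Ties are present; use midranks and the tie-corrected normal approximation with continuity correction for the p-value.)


Step 1: Combine and sort all 11 observations; assign midranks.
sorted (value, group): (6,Y), (7,Y), (12,X), (14,X), (19,X), (23,X), (24,X), (24,Y), (25,X), (28,Y), (29,Y)
ranks: 6->1, 7->2, 12->3, 14->4, 19->5, 23->6, 24->7.5, 24->7.5, 25->9, 28->10, 29->11
Step 2: Rank sum for X: R1 = 3 + 4 + 5 + 6 + 7.5 + 9 = 34.5.
Step 3: U_X = R1 - n1(n1+1)/2 = 34.5 - 6*7/2 = 34.5 - 21 = 13.5.
       U_Y = n1*n2 - U_X = 30 - 13.5 = 16.5.
Step 4: Ties are present, so use the tie-corrected normal approximation (with continuity correction) for the p-value.
Step 5: p-value = 0.854805; compare to alpha = 0.1. fail to reject H0.

U_X = 13.5, p = 0.854805, fail to reject H0 at alpha = 0.1.


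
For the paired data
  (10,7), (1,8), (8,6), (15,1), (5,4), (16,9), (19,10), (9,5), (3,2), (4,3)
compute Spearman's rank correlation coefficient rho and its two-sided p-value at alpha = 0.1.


Step 1: Rank x and y separately (midranks; no ties here).
rank(x): 10->7, 1->1, 8->5, 15->8, 5->4, 16->9, 19->10, 9->6, 3->2, 4->3
rank(y): 7->7, 8->8, 6->6, 1->1, 4->4, 9->9, 10->10, 5->5, 2->2, 3->3
Step 2: d_i = R_x(i) - R_y(i); compute d_i^2.
  (7-7)^2=0, (1-8)^2=49, (5-6)^2=1, (8-1)^2=49, (4-4)^2=0, (9-9)^2=0, (10-10)^2=0, (6-5)^2=1, (2-2)^2=0, (3-3)^2=0
sum(d^2) = 100.
Step 3: rho = 1 - 6*100 / (10*(10^2 - 1)) = 1 - 600/990 = 0.393939.
Step 4: Under H0, t = rho * sqrt((n-2)/(1-rho^2)) = 1.2123 ~ t(8).
Step 5: Two-sided p-value from the t-distribution with 8 df = 0.259998.
Step 6: alpha = 0.1. fail to reject H0.

rho = 0.3939, p = 0.259998, fail to reject H0 at alpha = 0.1.


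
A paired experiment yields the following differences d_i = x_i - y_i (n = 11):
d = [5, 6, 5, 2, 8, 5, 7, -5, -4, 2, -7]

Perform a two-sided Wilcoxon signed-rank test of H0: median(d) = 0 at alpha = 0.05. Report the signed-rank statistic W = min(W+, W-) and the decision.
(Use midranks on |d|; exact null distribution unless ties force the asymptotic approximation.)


Step 1: Drop any zero differences (none here) and take |d_i|.
|d| = [5, 6, 5, 2, 8, 5, 7, 5, 4, 2, 7]
Step 2: Midrank |d_i| (ties get averaged ranks).
ranks: |5|->5.5, |6|->8, |5|->5.5, |2|->1.5, |8|->11, |5|->5.5, |7|->9.5, |5|->5.5, |4|->3, |2|->1.5, |7|->9.5
Step 3: Attach original signs; sum ranks with positive sign and with negative sign.
W+ = 5.5 + 8 + 5.5 + 1.5 + 11 + 5.5 + 9.5 + 1.5 = 48
W- = 5.5 + 3 + 9.5 = 18
(Check: W+ + W- = 66 should equal n(n+1)/2 = 66.)
Step 4: Test statistic W = min(W+, W-) = 18.
Step 5: Ties in |d|, so use the tie-corrected normal approximation.
        E[W] = n(n+1)/4 = 11*12/4 = 33.
        Tie groups: |d|=2 (t=2), |d|=5 (t=4), |d|=7 (t=2); sum(t^3 - t) = 72.
        Var[W] = n(n+1)(2n+1)/24 - sum(t^3-t)/48 = 3036/24 - 72/48 = 125.
        z = (W - E[W]) / sqrt(Var[W]) = (18 - 33) / 11.1803 = -1.3416.
        Two-sided p = 2*Phi(z) = 0.179712.
Step 6: alpha = 0.05. fail to reject H0.

W+ = 48, W- = 18, W = min = 18, p = 0.179712, fail to reject H0.


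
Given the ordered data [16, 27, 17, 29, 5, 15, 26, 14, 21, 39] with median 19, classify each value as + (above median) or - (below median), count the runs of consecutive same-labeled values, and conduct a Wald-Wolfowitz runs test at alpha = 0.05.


Step 1: Compute median = 19; label A = above, B = below.
Labels in order: BABABBABAA  (n_A = 5, n_B = 5)
Step 2: Count runs R = 8.
Step 3: Under H0 (random ordering), E[R] = 2*n_A*n_B/(n_A+n_B) + 1 = 2*5*5/10 + 1 = 6.0000.
        Var[R] = 2*n_A*n_B*(2*n_A*n_B - n_A - n_B) / ((n_A+n_B)^2 * (n_A+n_B-1)) = 2000/900 = 2.2222.
        SD[R] = 1.4907.
Step 4: Continuity-corrected z = (R - 0.5 - E[R]) / SD[R] = (8 - 0.5 - 6.0000) / 1.4907 = 1.0062.
Step 5: Two-sided p-value via normal approximation = 2*(1 - Phi(|z|)) = 0.314305.
Step 6: alpha = 0.05. fail to reject H0.

R = 8, z = 1.0062, p = 0.314305, fail to reject H0.
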